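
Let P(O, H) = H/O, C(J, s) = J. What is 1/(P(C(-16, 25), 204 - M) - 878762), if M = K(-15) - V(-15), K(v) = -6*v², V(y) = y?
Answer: -16/14061731 ≈ -1.1378e-6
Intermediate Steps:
M = -1335 (M = -6*(-15)² - 1*(-15) = -6*225 + 15 = -1350 + 15 = -1335)
1/(P(C(-16, 25), 204 - M) - 878762) = 1/((204 - 1*(-1335))/(-16) - 878762) = 1/((204 + 1335)*(-1/16) - 878762) = 1/(1539*(-1/16) - 878762) = 1/(-1539/16 - 878762) = 1/(-14061731/16) = -16/14061731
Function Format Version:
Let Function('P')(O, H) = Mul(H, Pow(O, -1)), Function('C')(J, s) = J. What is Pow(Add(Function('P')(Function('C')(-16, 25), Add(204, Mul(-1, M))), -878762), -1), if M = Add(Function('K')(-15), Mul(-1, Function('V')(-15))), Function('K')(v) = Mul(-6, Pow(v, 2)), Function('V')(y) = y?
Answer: Rational(-16, 14061731) ≈ -1.1378e-6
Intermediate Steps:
M = -1335 (M = Add(Mul(-6, Pow(-15, 2)), Mul(-1, -15)) = Add(Mul(-6, 225), 15) = Add(-1350, 15) = -1335)
Pow(Add(Function('P')(Function('C')(-16, 25), Add(204, Mul(-1, M))), -878762), -1) = Pow(Add(Mul(Add(204, Mul(-1, -1335)), Pow(-16, -1)), -878762), -1) = Pow(Add(Mul(Add(204, 1335), Rational(-1, 16)), -878762), -1) = Pow(Add(Mul(1539, Rational(-1, 16)), -878762), -1) = Pow(Add(Rational(-1539, 16), -878762), -1) = Pow(Rational(-14061731, 16), -1) = Rational(-16, 14061731)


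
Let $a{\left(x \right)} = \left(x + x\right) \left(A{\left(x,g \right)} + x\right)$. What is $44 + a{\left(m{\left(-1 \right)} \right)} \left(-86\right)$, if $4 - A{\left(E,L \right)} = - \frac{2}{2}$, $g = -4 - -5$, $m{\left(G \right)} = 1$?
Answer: $-988$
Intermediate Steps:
$g = 1$ ($g = -4 + 5 = 1$)
$A{\left(E,L \right)} = 5$ ($A{\left(E,L \right)} = 4 - - \frac{2}{2} = 4 - \left(-2\right) \frac{1}{2} = 4 - -1 = 4 + 1 = 5$)
$a{\left(x \right)} = 2 x \left(5 + x\right)$ ($a{\left(x \right)} = \left(x + x\right) \left(5 + x\right) = 2 x \left(5 + x\right)$)
$44 + a{\left(m{\left(-1 \right)} \right)} \left(-86\right) = 44 + 2 \cdot 1 \left(5 + 1\right) \left(-86\right) = 44 + 2 \cdot 1 \cdot 6 \left(-86\right) = 44 + 12 \left(-86\right) = 44 - 1032 = -988$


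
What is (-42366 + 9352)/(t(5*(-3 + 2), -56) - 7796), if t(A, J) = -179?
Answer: 33014/7975 ≈ 4.1397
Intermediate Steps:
(-42366 + 9352)/(t(5*(-3 + 2), -56) - 7796) = (-42366 + 9352)/(-179 - 7796) = -33014/(-7975) = -33014*(-1/7975) = 33014/7975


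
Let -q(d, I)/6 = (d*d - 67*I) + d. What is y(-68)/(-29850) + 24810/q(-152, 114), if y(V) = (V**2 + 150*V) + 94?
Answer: -19739201/228561450 ≈ -0.086363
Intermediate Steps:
q(d, I) = -6*d - 6*d**2 + 402*I (q(d, I) = -6*((d*d - 67*I) + d) = -6*((d**2 - 67*I) + d) = -6*(d + d**2 - 67*I) = -6*d - 6*d**2 + 402*I)
y(V) = 94 + V**2 + 150*V
y(-68)/(-29850) + 24810/q(-152, 114) = (94 + (-68)**2 + 150*(-68))/(-29850) + 24810/(-6*(-152) - 6*(-152)**2 + 402*114) = (94 + 4624 - 10200)*(-1/29850) + 24810/(912 - 6*23104 + 45828) = -5482*(-1/29850) + 24810/(912 - 138624 + 45828) = 2741/14925 + 24810/(-91884) = 2741/14925 + 24810*(-1/91884) = 2741/14925 - 4135/15314 = -19739201/228561450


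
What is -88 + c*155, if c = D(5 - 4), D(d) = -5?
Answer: -863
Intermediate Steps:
c = -5
-88 + c*155 = -88 - 5*155 = -88 - 775 = -863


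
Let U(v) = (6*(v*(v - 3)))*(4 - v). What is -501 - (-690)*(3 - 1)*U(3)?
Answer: -501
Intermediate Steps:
U(v) = 6*v*(-3 + v)*(4 - v) (U(v) = (6*(v*(-3 + v)))*(4 - v) = (6*v*(-3 + v))*(4 - v) = 6*v*(-3 + v)*(4 - v))
-501 - (-690)*(3 - 1)*U(3) = -501 - (-690)*(3 - 1)*(6*3*(-12 - 1*3**2 + 7*3)) = -501 - (-690)*2*(6*3*(-12 - 1*9 + 21)) = -501 - (-690)*2*(6*3*(-12 - 9 + 21)) = -501 - (-690)*2*(6*3*0) = -501 - (-690)*2*0 = -501 - (-690)*0 = -501 - 115*0 = -501 + 0 = -501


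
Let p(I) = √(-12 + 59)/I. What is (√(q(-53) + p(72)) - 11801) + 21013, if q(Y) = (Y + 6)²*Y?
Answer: 9212 + √(-16859088 + 2*√47)/12 ≈ 9212.0 + 342.17*I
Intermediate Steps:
q(Y) = Y*(6 + Y)² (q(Y) = (6 + Y)²*Y = Y*(6 + Y)²)
p(I) = √47/I
(√(q(-53) + p(72)) - 11801) + 21013 = (√(-53*(6 - 53)² + √47/72) - 11801) + 21013 = (√(-53*(-47)² + √47*(1/72)) - 11801) + 21013 = (√(-53*2209 + √47/72) - 11801) + 21013 = (√(-117077 + √47/72) - 11801) + 21013 = (-11801 + √(-117077 + √47/72)) + 21013 = 9212 + √(-117077 + √47/72)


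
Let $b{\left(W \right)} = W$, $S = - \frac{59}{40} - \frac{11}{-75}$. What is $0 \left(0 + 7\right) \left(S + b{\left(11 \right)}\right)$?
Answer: $0$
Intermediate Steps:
$S = - \frac{797}{600}$ ($S = \left(-59\right) \frac{1}{40} - - \frac{11}{75} = - \frac{59}{40} + \frac{11}{75} = - \frac{797}{600} \approx -1.3283$)
$0 \left(0 + 7\right) \left(S + b{\left(11 \right)}\right) = 0 \left(0 + 7\right) \left(- \frac{797}{600} + 11\right) = 0 \cdot 7 \cdot \frac{5803}{600} = 0 \cdot \frac{5803}{600} = 0$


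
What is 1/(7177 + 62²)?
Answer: 1/11021 ≈ 9.0736e-5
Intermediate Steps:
1/(7177 + 62²) = 1/(7177 + 3844) = 1/11021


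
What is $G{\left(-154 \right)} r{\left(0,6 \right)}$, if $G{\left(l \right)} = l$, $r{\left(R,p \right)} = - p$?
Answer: $924$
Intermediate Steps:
$G{\left(-154 \right)} r{\left(0,6 \right)} = - 154 \left(\left(-1\right) 6\right) = \left(-154\right) \left(-6\right) = 924$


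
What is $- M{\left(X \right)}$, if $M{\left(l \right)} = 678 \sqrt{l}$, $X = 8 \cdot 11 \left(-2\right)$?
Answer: $- 2712 i \sqrt{11} \approx - 8994.7 i$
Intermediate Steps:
$X = -176$ ($X = 88 \left(-2\right) = -176$)
$- M{\left(X \right)} = - 678 \sqrt{-176} = - 678 \cdot 4 i \sqrt{11} = - 2712 i \sqrt{11}$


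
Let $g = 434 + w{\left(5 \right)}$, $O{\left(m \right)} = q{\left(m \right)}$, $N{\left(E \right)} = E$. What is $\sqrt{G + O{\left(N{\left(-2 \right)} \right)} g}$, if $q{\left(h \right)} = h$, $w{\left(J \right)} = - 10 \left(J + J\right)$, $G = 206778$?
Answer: $\sqrt{206110} \approx 453.99$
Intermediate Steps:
$w{\left(J \right)} = - 20 J$ ($w{\left(J \right)} = - 10 \cdot 2 J = - 20 J$)
$O{\left(m \right)} = m$
$g = 334$ ($g = 434 - 100 = 334$)
$\sqrt{G + O{\left(N{\left(-2 \right)} \right)} g} = \sqrt{206778 - 668} = \sqrt{206110}$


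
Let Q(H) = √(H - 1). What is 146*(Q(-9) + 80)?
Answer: 11680 + 146*I*√10 ≈ 11680.0 + 461.69*I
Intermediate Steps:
Q(H) = √(-1 + H)
146*(Q(-9) + 80) = 146*(√(-1 - 9) + 80) = 146*(√(-10) + 80) = 146*(I*√10 + 80) = 146*(80 + I*√10) = 11680 + 146*I*√10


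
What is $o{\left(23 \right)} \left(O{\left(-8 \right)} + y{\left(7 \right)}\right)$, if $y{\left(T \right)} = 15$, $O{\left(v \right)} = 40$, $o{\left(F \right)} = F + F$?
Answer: $2530$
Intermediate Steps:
$o{\left(F \right)} = 2 F$
$o{\left(23 \right)} \left(O{\left(-8 \right)} + y{\left(7 \right)}\right) = 2 \cdot 23 \left(40 + 15\right) = 46 \cdot 55 = 2530$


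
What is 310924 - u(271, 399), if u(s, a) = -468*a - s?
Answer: 497927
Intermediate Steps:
u(s, a) = -s - 468*a
310924 - u(271, 399) = 310924 - (-1*271 - 468*399) = 310924 - (-271 - 186732) = 310924 - 1*(-187003) = 310924 + 187003 = 497927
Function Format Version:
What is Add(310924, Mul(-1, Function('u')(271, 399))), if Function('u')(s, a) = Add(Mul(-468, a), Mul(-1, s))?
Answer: 497927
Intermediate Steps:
Function('u')(s, a) = Add(Mul(-1, s), Mul(-468, a))
Add(310924, Mul(-1, Function('u')(271, 399))) = Add(310924, Mul(-1, Add(Mul(-1, 271), Mul(-468, 399)))) = Add(310924, Mul(-1, Add(-271, -186732))) = Add(310924, Mul(-1, -187003)) = Add(310924, 187003) = 497927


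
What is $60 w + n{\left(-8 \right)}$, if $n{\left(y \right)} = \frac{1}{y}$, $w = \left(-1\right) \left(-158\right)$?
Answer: $\frac{75839}{8} \approx 9479.9$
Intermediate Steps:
$w = 158$
$60 w + n{\left(-8 \right)} = 60 \cdot 158 + \frac{1}{-8} = 9480 - \frac{1}{8} = \frac{75839}{8}$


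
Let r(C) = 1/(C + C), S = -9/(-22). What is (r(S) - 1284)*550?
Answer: -6349750/9 ≈ -7.0553e+5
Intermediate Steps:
S = 9/22 (S = -9*(-1/22) = 9/22 ≈ 0.40909)
r(C) = 1/(2*C)
(r(S) - 1284)*550 = (1/(2*(9/22)) - 1284)*550 = ((½)*(22/9) - 1284)*550 = (11/9 - 1284)*550 = -11545/9*550 = -6349750/9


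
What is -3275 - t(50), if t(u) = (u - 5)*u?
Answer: -5525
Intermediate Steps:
t(u) = u*(-5 + u) (t(u) = (-5 + u)*u = u*(-5 + u))
-3275 - t(50) = -3275 - 50*(-5 + 50) = -3275 - 50*45 = -3275 - 1*2250 = -3275 - 2250 = -5525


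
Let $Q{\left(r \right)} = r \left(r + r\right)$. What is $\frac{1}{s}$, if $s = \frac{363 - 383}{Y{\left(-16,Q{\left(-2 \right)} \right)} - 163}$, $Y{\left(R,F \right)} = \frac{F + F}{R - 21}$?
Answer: $\frac{6047}{740} \approx 8.1716$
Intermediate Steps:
$Q{\left(r \right)} = 2 r^{2}$ ($Q{\left(r \right)} = r 2 r = 2 r^{2}$)
$Y{\left(R,F \right)} = \frac{2 F}{-21 + R}$
$s = \frac{740}{6047}$ ($s = \frac{363 - 383}{\frac{2 \cdot 2 \left(-2\right)^{2}}{-21 - 16} - 163} = \frac{363 - 383}{\frac{2 \cdot 2 \cdot 4}{-37} - 163} = - \frac{20}{2 \cdot 8 \left(- \frac{1}{37}\right) - 163} = - \frac{20}{- \frac{16}{37} - 163} = - \frac{20}{- \frac{6047}{37}} = \left(-20\right) \left(- \frac{37}{6047}\right) = \frac{740}{6047} \approx 0.12237$)
$\frac{1}{s} = \frac{1}{\frac{740}{6047}} = \frac{6047}{740}$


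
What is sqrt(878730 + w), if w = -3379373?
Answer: I*sqrt(2500643) ≈ 1581.3*I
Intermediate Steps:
sqrt(878730 + w) = sqrt(878730 - 3379373) = sqrt(-2500643) = I*sqrt(2500643)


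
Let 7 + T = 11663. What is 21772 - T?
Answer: 10116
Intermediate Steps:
T = 11656 (T = -7 + 11663 = 11656)
21772 - T = 21772 - 1*11656 = 21772 - 11656 = 10116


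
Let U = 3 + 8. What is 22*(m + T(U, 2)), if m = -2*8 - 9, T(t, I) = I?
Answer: -506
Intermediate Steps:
U = 11
m = -25 (m = -16 - 9 = -25)
22*(m + T(U, 2)) = 22*(-25 + 2) = 22*(-23) = -506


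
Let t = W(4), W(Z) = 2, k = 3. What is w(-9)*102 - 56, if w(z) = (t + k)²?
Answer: 2494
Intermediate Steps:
t = 2
w(z) = 25 (w(z) = (2 + 3)² = 5² = 25)
w(-9)*102 - 56 = 25*102 - 56 = 2550 - 56 = 2494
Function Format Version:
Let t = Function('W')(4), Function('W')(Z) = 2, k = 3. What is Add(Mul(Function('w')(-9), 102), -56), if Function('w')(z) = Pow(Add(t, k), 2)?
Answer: 2494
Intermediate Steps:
t = 2
Function('w')(z) = 25 (Function('w')(z) = Pow(Add(2, 3), 2) = Pow(5, 2) = 25)
Add(Mul(Function('w')(-9), 102), -56) = Add(Mul(25, 102), -56) = Add(2550, -56) = 2494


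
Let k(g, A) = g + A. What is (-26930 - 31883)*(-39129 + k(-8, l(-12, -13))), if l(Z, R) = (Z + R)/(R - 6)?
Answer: 43732052914/19 ≈ 2.3017e+9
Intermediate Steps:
l(Z, R) = (R + Z)/(-6 + R)
k(g, A) = A + g
(-26930 - 31883)*(-39129 + k(-8, l(-12, -13))) = (-26930 - 31883)*(-39129 + ((-13 - 12)/(-6 - 13) - 8)) = -58813*(-39129 + (-25/(-19) - 8)) = -58813*(-39129 + (-1/19*(-25) - 8)) = -58813*(-39129 + (25/19 - 8)) = -58813*(-39129 - 127/19) = -58813*(-743578/19) = 43732052914/19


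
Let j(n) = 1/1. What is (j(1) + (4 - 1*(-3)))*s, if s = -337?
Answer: -2696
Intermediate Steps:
j(n) = 1
(j(1) + (4 - 1*(-3)))*s = (1 + (4 - 1*(-3)))*(-337) = (1 + (4 + 3))*(-337) = (1 + 7)*(-337) = 8*(-337) = -2696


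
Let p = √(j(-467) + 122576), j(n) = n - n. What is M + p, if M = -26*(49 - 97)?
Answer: 1248 + 4*√7661 ≈ 1598.1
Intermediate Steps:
j(n) = 0
p = 4*√7661 (p = √(0 + 122576) = √122576 = 4*√7661 ≈ 350.11)
M = 1248 (M = -26*(-48) = 1248)
M + p = 1248 + 4*√7661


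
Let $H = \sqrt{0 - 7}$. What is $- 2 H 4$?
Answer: $- 8 i \sqrt{7} \approx - 21.166 i$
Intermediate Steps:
$H = i \sqrt{7}$ ($H = \sqrt{-7} = i \sqrt{7} \approx 2.6458 i$)
$- 2 H 4 = - 2 i \sqrt{7} \cdot 4 = - 8 i \sqrt{7}$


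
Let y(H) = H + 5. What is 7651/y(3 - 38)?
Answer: -7651/30 ≈ -255.03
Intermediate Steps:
y(H) = 5 + H
7651/y(3 - 38) = 7651/(5 + (3 - 38)) = 7651/(5 - 35) = 7651/(-30) = 7651*(-1/30) = -7651/30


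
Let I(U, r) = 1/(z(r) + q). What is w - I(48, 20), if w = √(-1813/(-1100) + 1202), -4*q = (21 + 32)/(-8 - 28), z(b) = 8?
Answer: -144/1205 + √14564143/110 ≈ 34.574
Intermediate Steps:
q = 53/144 (q = -(21 + 32)/(4*(-8 - 28)) = -53/(4*(-36)) = -53*(-1)/(4*36) = -¼*(-53/36) = 53/144 ≈ 0.36806)
w = √14564143/110 (w = √(-1813*(-1/1100) + 1202) = √(1813/1100 + 1202) = √(1324013/1100) = √14564143/110 ≈ 34.694)
I(U, r) = 144/1205 (I(U, r) = 1/(8 + 53/144) = 1/(1205/144) = 144/1205)
w - I(48, 20) = √14564143/110 - 1*144/1205 = √14564143/110 - 144/1205 = -144/1205 + √14564143/110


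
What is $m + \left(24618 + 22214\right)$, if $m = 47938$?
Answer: $94770$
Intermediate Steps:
$m + \left(24618 + 22214\right) = 47938 + \left(24618 + 22214\right) = 47938 + 46832 = 94770$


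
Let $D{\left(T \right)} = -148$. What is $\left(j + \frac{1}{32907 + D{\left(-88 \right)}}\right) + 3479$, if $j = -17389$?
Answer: $- \frac{455677689}{32759} \approx -13910.0$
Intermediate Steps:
$\left(j + \frac{1}{32907 + D{\left(-88 \right)}}\right) + 3479 = \left(-17389 + \frac{1}{32907 - 148}\right) + 3479 = \left(-17389 + \frac{1}{32759}\right) + 3479 = - \frac{569646250}{32759} + 3479 = - \frac{455677689}{32759}$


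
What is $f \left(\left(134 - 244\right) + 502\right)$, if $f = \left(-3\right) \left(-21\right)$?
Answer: $24696$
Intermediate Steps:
$f = 63$
$f \left(\left(134 - 244\right) + 502\right) = 63 \left(\left(134 - 244\right) + 502\right) = 63 \left(-110 + 502\right) = 63 \cdot 392 = 24696$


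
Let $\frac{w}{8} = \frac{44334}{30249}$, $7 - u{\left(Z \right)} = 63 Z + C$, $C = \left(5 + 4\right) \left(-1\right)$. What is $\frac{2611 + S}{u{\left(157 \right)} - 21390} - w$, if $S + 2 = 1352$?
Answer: $- \frac{1245404041}{105081665} \approx -11.852$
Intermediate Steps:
$S = 1350$ ($S = -2 + 1352 = 1350$)
$C = -9$ ($C = 9 \left(-1\right) = -9$)
$u{\left(Z \right)} = 16 - 63 Z$ ($u{\left(Z \right)} = 7 - \left(63 Z - 9\right) = 7 - \left(-9 + 63 Z\right) = 16 - 63 Z$)
$w = \frac{39408}{3361}$ ($w = 8 \cdot \frac{44334}{30249} = 8 \cdot 44334 \cdot \frac{1}{30249} = 8 \cdot \frac{4926}{3361} = \frac{39408}{3361} \approx 11.725$)
$\frac{2611 + S}{u{\left(157 \right)} - 21390} - w = \frac{2611 + 1350}{\left(16 - 9891\right) - 21390} - \frac{39408}{3361} = \frac{3961}{\left(16 - 9891\right) - 21390} - \frac{39408}{3361} = \frac{3961}{-9875 - 21390} - \frac{39408}{3361} = \frac{3961}{-31265} - \frac{39408}{3361} = 3961 \left(- \frac{1}{31265}\right) - \frac{39408}{3361} = - \frac{3961}{31265} - \frac{39408}{3361} = - \frac{1245404041}{105081665}$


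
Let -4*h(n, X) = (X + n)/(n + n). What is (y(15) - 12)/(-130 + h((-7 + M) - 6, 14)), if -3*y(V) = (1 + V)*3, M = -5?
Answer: 1008/4681 ≈ 0.21534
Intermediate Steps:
h(n, X) = -(X + n)/(8*n) (h(n, X) = -(X + n)/(4*(n + n)) = -(X + n)/(4*(2*n)) = -(X + n)*1/(2*n)/4 = -(X + n)/(8*n))
y(V) = -1 - V (y(V) = -(1 + V)*3/3 = -(3 + 3*V)/3 = -1 - V)
(y(15) - 12)/(-130 + h((-7 + M) - 6, 14)) = ((-1 - 1*15) - 12)/(-130 + (-1*14 - ((-7 - 5) - 6))/(8*((-7 - 5) - 6))) = ((-1 - 15) - 12)/(-130 + (-14 - (-12 - 6))/(8*(-12 - 6))) = (-16 - 12)/(-130 + (⅛)*(-14 - 1*(-18))/(-18)) = -28/(-130 + (⅛)*(-1/18)*(-14 + 18)) = -28/(-130 + (⅛)*(-1/18)*4) = -28/(-130 - 1/36) = -28/(-4681/36) = -28*(-36/4681) = 1008/4681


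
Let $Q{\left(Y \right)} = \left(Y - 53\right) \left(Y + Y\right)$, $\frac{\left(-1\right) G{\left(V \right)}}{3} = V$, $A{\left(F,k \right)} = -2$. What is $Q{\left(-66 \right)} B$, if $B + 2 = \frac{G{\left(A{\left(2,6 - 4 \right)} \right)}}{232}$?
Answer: $- \frac{899283}{29} \approx -31010.0$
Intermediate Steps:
$G{\left(V \right)} = - 3 V$
$Q{\left(Y \right)} = 2 Y \left(-53 + Y\right)$ ($Q{\left(Y \right)} = \left(-53 + Y\right) 2 Y = 2 Y \left(-53 + Y\right)$)
$B = - \frac{229}{116}$ ($B = -2 + \frac{\left(-3\right) \left(-2\right)}{232} = -2 + 6 \cdot \frac{1}{232} = -2 + \frac{3}{116} = - \frac{229}{116} \approx -1.9741$)
$Q{\left(-66 \right)} B = 2 \left(-66\right) \left(-53 - 66\right) \left(- \frac{229}{116}\right) = 2 \left(-66\right) \left(-119\right) \left(- \frac{229}{116}\right) = 15708 \left(- \frac{229}{116}\right) = - \frac{899283}{29}$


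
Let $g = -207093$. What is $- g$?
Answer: $207093$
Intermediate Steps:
$- g = \left(-1\right) \left(-207093\right) = 207093$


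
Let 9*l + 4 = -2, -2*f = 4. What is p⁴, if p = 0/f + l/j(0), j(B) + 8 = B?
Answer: 1/20736 ≈ 4.8225e-5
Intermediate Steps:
f = -2 (f = -½*4 = -2)
j(B) = -8 + B
l = -⅔ (l = -4/9 + (⅑)*(-2) = -4/9 - 2/9 = -⅔ ≈ -0.66667)
p = 1/12 (p = 0/(-2) - 2/(3*(-8 + 0)) = 0*(-½) - ⅔/(-8) = 0 - ⅔*(-⅛) = 0 + 1/12 = 1/12 ≈ 0.083333)
p⁴ = (1/12)⁴ = 1/20736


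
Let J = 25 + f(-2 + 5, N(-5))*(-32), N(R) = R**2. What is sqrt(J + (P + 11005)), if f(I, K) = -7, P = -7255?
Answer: sqrt(3999) ≈ 63.238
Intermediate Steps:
J = 249 (J = 25 - 7*(-32) = 25 + 224 = 249)
sqrt(J + (P + 11005)) = sqrt(249 + (-7255 + 11005)) = sqrt(249 + 3750) = sqrt(3999)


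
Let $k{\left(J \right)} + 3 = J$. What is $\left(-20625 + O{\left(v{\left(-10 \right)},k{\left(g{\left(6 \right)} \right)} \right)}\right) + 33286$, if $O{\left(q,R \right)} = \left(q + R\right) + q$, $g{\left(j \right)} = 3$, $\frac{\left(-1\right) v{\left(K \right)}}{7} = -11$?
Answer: $12815$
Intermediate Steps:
$v{\left(K \right)} = 77$ ($v{\left(K \right)} = \left(-7\right) \left(-11\right) = 77$)
$k{\left(J \right)} = -3 + J$
$O{\left(q,R \right)} = R + 2 q$ ($O{\left(q,R \right)} = \left(R + q\right) + q = R + 2 q$)
$\left(-20625 + O{\left(v{\left(-10 \right)},k{\left(g{\left(6 \right)} \right)} \right)}\right) + 33286 = \left(-20625 + \left(\left(-3 + 3\right) + 2 \cdot 77\right)\right) + 33286 = \left(-20625 + \left(0 + 154\right)\right) + 33286 = \left(-20625 + 154\right) + 33286 = -20471 + 33286 = 12815$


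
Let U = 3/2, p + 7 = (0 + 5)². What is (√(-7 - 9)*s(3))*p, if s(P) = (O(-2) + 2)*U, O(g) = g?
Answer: 0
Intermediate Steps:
p = 18 (p = -7 + (0 + 5)² = -7 + 5² = -7 + 25 = 18)
U = 3/2 (U = 3*(½) = 3/2 ≈ 1.5000)
s(P) = 0 (s(P) = (-2 + 2)*(3/2) = 0*(3/2) = 0)
(√(-7 - 9)*s(3))*p = (√(-7 - 9)*0)*18 = (√(-16)*0)*18 = ((4*I)*0)*18 = 0*18 = 0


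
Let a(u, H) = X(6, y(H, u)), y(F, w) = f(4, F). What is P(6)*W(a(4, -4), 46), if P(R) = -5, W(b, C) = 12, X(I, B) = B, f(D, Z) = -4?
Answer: -60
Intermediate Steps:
y(F, w) = -4
a(u, H) = -4
P(6)*W(a(4, -4), 46) = -5*12 = -60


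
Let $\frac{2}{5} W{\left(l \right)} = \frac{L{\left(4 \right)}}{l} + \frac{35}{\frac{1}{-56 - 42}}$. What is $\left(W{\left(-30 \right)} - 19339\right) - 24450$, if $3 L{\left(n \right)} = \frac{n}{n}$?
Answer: $- \frac{1885105}{36} \approx -52364.0$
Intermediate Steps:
$L{\left(n \right)} = \frac{1}{3}$ ($L{\left(n \right)} = \frac{n \frac{1}{n}}{3} = \frac{1}{3} \cdot 1 = \frac{1}{3}$)
$W{\left(l \right)} = -8575 + \frac{5}{6 l}$ ($W{\left(l \right)} = \frac{5 \left(\frac{1}{3 l} + \frac{35}{\frac{1}{-56 - 42}}\right)}{2} = \frac{5 \left(\frac{1}{3 l} + \frac{35}{\frac{1}{-98}}\right)}{2} = \frac{5 \left(\frac{1}{3 l} + \frac{35}{- \frac{1}{98}}\right)}{2} = \frac{5 \left(\frac{1}{3 l} + 35 \left(-98\right)\right)}{2} = \frac{5 \left(\frac{1}{3 l} - 3430\right)}{2} = \frac{5 \left(-3430 + \frac{1}{3 l}\right)}{2} = -8575 + \frac{5}{6 l}$)
$\left(W{\left(-30 \right)} - 19339\right) - 24450 = \left(\left(-8575 + \frac{5}{6 \left(-30\right)}\right) - 19339\right) - 24450 = \left(\left(-8575 + \frac{5}{6} \left(- \frac{1}{30}\right)\right) - 19339\right) - 24450 = \left(\left(-8575 - \frac{1}{36}\right) - 19339\right) - 24450 = \left(- \frac{308701}{36} - 19339\right) - 24450 = - \frac{1004905}{36} - 24450 = - \frac{1885105}{36}$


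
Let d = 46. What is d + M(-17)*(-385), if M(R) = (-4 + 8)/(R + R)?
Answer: 1552/17 ≈ 91.294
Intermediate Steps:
M(R) = 2/R (M(R) = 4/((2*R)) = 4*(1/(2*R)) = 2/R)
d + M(-17)*(-385) = 46 + (2/(-17))*(-385) = 46 + (2*(-1/17))*(-385) = 46 - 2/17*(-385) = 46 + 770/17 = 1552/17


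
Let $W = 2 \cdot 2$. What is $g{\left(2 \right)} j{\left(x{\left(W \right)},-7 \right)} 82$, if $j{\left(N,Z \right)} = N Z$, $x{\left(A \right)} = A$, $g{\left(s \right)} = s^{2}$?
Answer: $-9184$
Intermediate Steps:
$W = 4$
$g{\left(2 \right)} j{\left(x{\left(W \right)},-7 \right)} 82 = 2^{2} \cdot 4 \left(-7\right) 82 = 4 \left(-28\right) 82 = \left(-112\right) 82 = -9184$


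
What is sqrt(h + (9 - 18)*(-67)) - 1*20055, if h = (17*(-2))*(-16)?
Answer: -20055 + sqrt(1147) ≈ -20021.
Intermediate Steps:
h = 544 (h = -34*(-16) = 544)
sqrt(h + (9 - 18)*(-67)) - 1*20055 = sqrt(544 + (9 - 18)*(-67)) - 1*20055 = sqrt(544 - 9*(-67)) - 20055 = sqrt(544 + 603) - 20055 = sqrt(1147) - 20055 = -20055 + sqrt(1147)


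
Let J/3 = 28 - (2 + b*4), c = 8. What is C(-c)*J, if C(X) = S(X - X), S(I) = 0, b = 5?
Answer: 0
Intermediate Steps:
C(X) = 0
J = 18 (J = 3*(28 - (2 + 5*4)) = 3*(28 - (2 + 20)) = 3*(28 - 1*22) = 3*(28 - 22) = 3*6 = 18)
C(-c)*J = 0*18 = 0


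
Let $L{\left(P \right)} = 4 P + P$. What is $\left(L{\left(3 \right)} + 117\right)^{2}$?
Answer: $17424$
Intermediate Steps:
$L{\left(P \right)} = 5 P$
$\left(L{\left(3 \right)} + 117\right)^{2} = \left(5 \cdot 3 + 117\right)^{2} = \left(15 + 117\right)^{2} = 132^{2} = 17424$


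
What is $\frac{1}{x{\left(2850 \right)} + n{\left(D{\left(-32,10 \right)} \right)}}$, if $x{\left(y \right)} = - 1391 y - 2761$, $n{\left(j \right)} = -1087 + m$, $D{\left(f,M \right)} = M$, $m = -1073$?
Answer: $- \frac{1}{3969271} \approx -2.5194 \cdot 10^{-7}$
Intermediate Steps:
$n{\left(j \right)} = -2160$ ($n{\left(j \right)} = -1087 - 1073 = -2160$)
$x{\left(y \right)} = -2761 - 1391 y$
$\frac{1}{x{\left(2850 \right)} + n{\left(D{\left(-32,10 \right)} \right)}} = \frac{1}{\left(-2761 - 3964350\right) - 2160} = \frac{1}{-3967111 - 2160} = \frac{1}{-3969271} = - \frac{1}{3969271}$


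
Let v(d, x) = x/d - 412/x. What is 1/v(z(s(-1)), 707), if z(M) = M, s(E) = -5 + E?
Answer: -4242/502321 ≈ -0.0084448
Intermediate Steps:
v(d, x) = -412/x + x/d
1/v(z(s(-1)), 707) = 1/(-412/707 + 707/(-5 - 1)) = 1/(-412*1/707 + 707/(-6)) = 1/(-412/707 + 707*(-⅙)) = 1/(-412/707 - 707/6) = 1/(-502321/4242) = -4242/502321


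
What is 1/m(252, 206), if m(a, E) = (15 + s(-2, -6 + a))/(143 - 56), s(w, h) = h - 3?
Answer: 29/86 ≈ 0.33721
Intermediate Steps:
s(w, h) = -3 + h
m(a, E) = 2/29 + a/87 (m(a, E) = (15 + (-3 + (-6 + a)))/(143 - 56) = (15 + (-9 + a))/87 = (6 + a)*(1/87) = 2/29 + a/87)
1/m(252, 206) = 1/(2/29 + (1/87)*252) = 1/(2/29 + 84/29) = 1/(86/29) = 29/86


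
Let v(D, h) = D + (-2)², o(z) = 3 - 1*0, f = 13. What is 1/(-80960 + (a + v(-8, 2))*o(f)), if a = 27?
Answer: -1/80891 ≈ -1.2362e-5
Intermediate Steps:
o(z) = 3 (o(z) = 3 + 0 = 3)
v(D, h) = 4 + D (v(D, h) = D + 4 = 4 + D)
1/(-80960 + (a + v(-8, 2))*o(f)) = 1/(-80960 + (27 + (4 - 8))*3) = 1/(-80960 + (27 - 4)*3) = 1/(-80960 + 23*3) = 1/(-80960 + 69) = 1/(-80891) = -1/80891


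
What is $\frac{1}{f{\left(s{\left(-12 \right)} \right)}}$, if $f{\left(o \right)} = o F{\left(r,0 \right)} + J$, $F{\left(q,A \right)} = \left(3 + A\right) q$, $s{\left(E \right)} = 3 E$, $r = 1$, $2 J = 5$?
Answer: $- \frac{2}{211} \approx -0.0094787$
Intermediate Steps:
$J = \frac{5}{2}$ ($J = \frac{1}{2} \cdot 5 = \frac{5}{2} \approx 2.5$)
$F{\left(q,A \right)} = q \left(3 + A\right)$
$f{\left(o \right)} = \frac{5}{2} + 3 o$ ($f{\left(o \right)} = o 1 \left(3 + 0\right) + \frac{5}{2} = o 1 \cdot 3 + \frac{5}{2} = o 3 + \frac{5}{2} = 3 o + \frac{5}{2} = \frac{5}{2} + 3 o$)
$\frac{1}{f{\left(s{\left(-12 \right)} \right)}} = \frac{1}{\frac{5}{2} + 3 \cdot 3 \left(-12\right)} = \frac{1}{\frac{5}{2} + 3 \left(-36\right)} = \frac{1}{\frac{5}{2} - 108} = \frac{1}{- \frac{211}{2}} = - \frac{2}{211}$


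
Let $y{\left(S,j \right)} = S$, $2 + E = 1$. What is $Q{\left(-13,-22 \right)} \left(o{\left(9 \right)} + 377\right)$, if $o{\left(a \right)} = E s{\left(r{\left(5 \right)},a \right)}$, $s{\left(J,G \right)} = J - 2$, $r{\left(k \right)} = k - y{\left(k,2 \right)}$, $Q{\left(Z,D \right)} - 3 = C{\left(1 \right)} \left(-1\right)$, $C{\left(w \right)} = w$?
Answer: $758$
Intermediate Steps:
$E = -1$ ($E = -2 + 1 = -1$)
$Q{\left(Z,D \right)} = 2$ ($Q{\left(Z,D \right)} = 3 + 1 \left(-1\right) = 3 - 1 = 2$)
$r{\left(k \right)} = 0$ ($r{\left(k \right)} = k - k = 0$)
$s{\left(J,G \right)} = -2 + J$ ($s{\left(J,G \right)} = J - 2 = -2 + J$)
$o{\left(a \right)} = 2$ ($o{\left(a \right)} = - (-2 + 0) = \left(-1\right) \left(-2\right) = 2$)
$Q{\left(-13,-22 \right)} \left(o{\left(9 \right)} + 377\right) = 2 \left(2 + 377\right) = 2 \cdot 379 = 758$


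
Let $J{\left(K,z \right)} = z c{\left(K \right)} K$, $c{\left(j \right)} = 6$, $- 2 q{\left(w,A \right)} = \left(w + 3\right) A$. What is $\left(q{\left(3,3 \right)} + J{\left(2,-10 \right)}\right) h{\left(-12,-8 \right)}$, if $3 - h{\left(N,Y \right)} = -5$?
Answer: $-1032$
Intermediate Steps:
$q{\left(w,A \right)} = - \frac{A \left(3 + w\right)}{2}$ ($q{\left(w,A \right)} = - \frac{\left(w + 3\right) A}{2} = - \frac{\left(3 + w\right) A}{2} = - \frac{A \left(3 + w\right)}{2}$)
$h{\left(N,Y \right)} = 8$ ($h{\left(N,Y \right)} = 3 - -5 = 3 + 5 = 8$)
$J{\left(K,z \right)} = 6 K z$ ($J{\left(K,z \right)} = z 6 K = 6 z K = 6 K z$)
$\left(q{\left(3,3 \right)} + J{\left(2,-10 \right)}\right) h{\left(-12,-8 \right)} = \left(\left(- \frac{1}{2}\right) 3 \left(3 + 3\right) + 6 \cdot 2 \left(-10\right)\right) 8 = \left(\left(- \frac{1}{2}\right) 3 \cdot 6 - 120\right) 8 = \left(-9 - 120\right) 8 = \left(-129\right) 8 = -1032$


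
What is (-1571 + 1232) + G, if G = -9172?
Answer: -9511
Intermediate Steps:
(-1571 + 1232) + G = (-1571 + 1232) - 9172 = -339 - 9172 = -9511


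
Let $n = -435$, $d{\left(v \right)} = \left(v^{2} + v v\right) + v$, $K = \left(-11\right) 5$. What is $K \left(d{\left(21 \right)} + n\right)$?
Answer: $-25740$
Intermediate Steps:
$K = -55$
$d{\left(v \right)} = v + 2 v^{2}$ ($d{\left(v \right)} = \left(v^{2} + v^{2}\right) + v = 2 v^{2} + v = v + 2 v^{2}$)
$K \left(d{\left(21 \right)} + n\right) = - 55 \left(21 \left(1 + 2 \cdot 21\right) - 435\right) = - 55 \left(21 \left(1 + 42\right) - 435\right) = - 55 \left(21 \cdot 43 - 435\right) = - 55 \left(903 - 435\right) = \left(-55\right) 468 = -25740$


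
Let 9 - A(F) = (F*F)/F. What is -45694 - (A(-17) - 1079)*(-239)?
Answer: -297361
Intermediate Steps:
A(F) = 9 - F (A(F) = 9 - F*F/F = 9 - F**2/F = 9 - F)
-45694 - (A(-17) - 1079)*(-239) = -45694 - ((9 - 1*(-17)) - 1079)*(-239) = -45694 - ((9 + 17) - 1079)*(-239) = -45694 - (26 - 1079)*(-239) = -45694 - (-1053)*(-239) = -45694 - 1*251667 = -45694 - 251667 = -297361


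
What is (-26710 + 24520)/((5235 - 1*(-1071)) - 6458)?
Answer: 1095/76 ≈ 14.408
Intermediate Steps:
(-26710 + 24520)/((5235 - 1*(-1071)) - 6458) = -2190/((5235 + 1071) - 6458) = -2190/(6306 - 6458) = -2190/(-152) = -2190*(-1/152) = 1095/76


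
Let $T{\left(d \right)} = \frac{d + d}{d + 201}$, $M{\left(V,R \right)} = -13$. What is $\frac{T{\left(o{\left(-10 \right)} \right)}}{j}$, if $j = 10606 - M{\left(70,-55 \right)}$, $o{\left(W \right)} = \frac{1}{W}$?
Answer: $- \frac{2}{21333571} \approx -9.3749 \cdot 10^{-8}$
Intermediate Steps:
$T{\left(d \right)} = \frac{2 d}{201 + d}$
$j = 10619$ ($j = 10606 - -13 = 10606 + 13 = 10619$)
$\frac{T{\left(o{\left(-10 \right)} \right)}}{j} = \frac{2 \frac{1}{-10} \frac{1}{201 + \frac{1}{-10}}}{10619} = 2 \left(- \frac{1}{10}\right) \frac{1}{201 - \frac{1}{10}} \cdot \frac{1}{10619} = 2 \left(- \frac{1}{10}\right) \frac{1}{\frac{2009}{10}} \cdot \frac{1}{10619} = 2 \left(- \frac{1}{10}\right) \frac{10}{2009} \cdot \frac{1}{10619} = \left(- \frac{2}{2009}\right) \frac{1}{10619} = - \frac{2}{21333571}$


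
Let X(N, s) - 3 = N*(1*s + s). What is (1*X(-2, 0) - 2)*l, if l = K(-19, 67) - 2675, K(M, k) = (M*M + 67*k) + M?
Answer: 2156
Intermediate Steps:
K(M, k) = M + M² + 67*k (K(M, k) = (M² + 67*k) + M = M + M² + 67*k)
X(N, s) = 3 + 2*N*s (X(N, s) = 3 + N*(1*s + s) = 3 + N*(s + s) = 3 + N*(2*s) = 3 + 2*N*s)
l = 2156 (l = (-19 + (-19)² + 67*67) - 2675 = (-19 + 361 + 4489) - 2675 = 4831 - 2675 = 2156)
(1*X(-2, 0) - 2)*l = (1*(3 + 2*(-2)*0) - 2)*2156 = (1*(3 + 0) - 2)*2156 = (1*3 - 2)*2156 = (3 - 2)*2156 = 1*2156 = 2156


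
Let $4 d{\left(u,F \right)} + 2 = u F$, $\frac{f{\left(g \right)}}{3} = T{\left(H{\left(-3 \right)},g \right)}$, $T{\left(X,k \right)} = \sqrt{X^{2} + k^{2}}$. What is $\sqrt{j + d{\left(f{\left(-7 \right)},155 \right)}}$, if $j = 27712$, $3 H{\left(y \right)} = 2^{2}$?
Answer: $\frac{\sqrt{110846 + 155 \sqrt{457}}}{2} \approx 168.94$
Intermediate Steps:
$H{\left(y \right)} = \frac{4}{3}$ ($H{\left(y \right)} = \frac{2^{2}}{3} = \frac{1}{3} \cdot 4 = \frac{4}{3}$)
$f{\left(g \right)} = 3 \sqrt{\frac{16}{9} + g^{2}}$ ($f{\left(g \right)} = 3 \sqrt{\left(\frac{4}{3}\right)^{2} + g^{2}} = 3 \sqrt{\frac{16}{9} + g^{2}}$)
$d{\left(u,F \right)} = - \frac{1}{2} + \frac{F u}{4}$ ($d{\left(u,F \right)} = - \frac{1}{2} + \frac{u F}{4} = - \frac{1}{2} + \frac{F u}{4}$)
$\sqrt{j + d{\left(f{\left(-7 \right)},155 \right)}} = \sqrt{27712 - \left(\frac{1}{2} - \frac{155 \sqrt{16 + 9 \left(-7\right)^{2}}}{4}\right)} = \sqrt{27712 - \left(\frac{1}{2} - \frac{155 \sqrt{16 + 9 \cdot 49}}{4}\right)} = \sqrt{27712 - \left(\frac{1}{2} - \frac{155 \sqrt{16 + 441}}{4}\right)} = \sqrt{27712 - \left(\frac{1}{2} - \frac{155 \sqrt{457}}{4}\right)} = \sqrt{\frac{55423}{2} + \frac{155 \sqrt{457}}{4}}$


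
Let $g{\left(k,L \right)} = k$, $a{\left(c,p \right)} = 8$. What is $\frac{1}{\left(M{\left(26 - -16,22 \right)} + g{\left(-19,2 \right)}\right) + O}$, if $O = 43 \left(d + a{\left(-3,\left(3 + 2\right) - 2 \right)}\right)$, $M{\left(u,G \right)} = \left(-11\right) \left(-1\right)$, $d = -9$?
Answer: $- \frac{1}{51} \approx -0.019608$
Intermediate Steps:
$M{\left(u,G \right)} = 11$
$O = -43$ ($O = 43 \left(-9 + 8\right) = 43 \left(-1\right) = -43$)
$\frac{1}{\left(M{\left(26 - -16,22 \right)} + g{\left(-19,2 \right)}\right) + O} = \frac{1}{\left(11 - 19\right) - 43} = \frac{1}{-8 - 43} = \frac{1}{-51} = - \frac{1}{51}$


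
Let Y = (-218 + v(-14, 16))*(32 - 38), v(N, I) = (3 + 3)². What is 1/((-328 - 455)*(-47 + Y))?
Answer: -1/818235 ≈ -1.2221e-6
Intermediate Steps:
v(N, I) = 36 (v(N, I) = 6² = 36)
Y = 1092 (Y = (-218 + 36)*(32 - 38) = -182*(-6) = 1092)
1/((-328 - 455)*(-47 + Y)) = 1/((-328 - 455)*(-47 + 1092)) = 1/(-783*1045) = 1/(-818235) = -1/818235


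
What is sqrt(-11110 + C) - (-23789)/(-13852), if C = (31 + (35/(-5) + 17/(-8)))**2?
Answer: -23789/13852 + I*sqrt(680415)/8 ≈ -1.7174 + 103.11*I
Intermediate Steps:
C = 30625/64 (C = (31 + (35*(-1/5) + 17*(-1/8)))**2 = (31 + (-7 - 17/8))**2 = (31 - 73/8)**2 = (175/8)**2 = 30625/64 ≈ 478.52)
sqrt(-11110 + C) - (-23789)/(-13852) = sqrt(-11110 + 30625/64) - (-23789)/(-13852) = sqrt(-680415/64) - (-23789)*(-1)/13852 = I*sqrt(680415)/8 - 1*23789/13852 = I*sqrt(680415)/8 - 23789/13852 = -23789/13852 + I*sqrt(680415)/8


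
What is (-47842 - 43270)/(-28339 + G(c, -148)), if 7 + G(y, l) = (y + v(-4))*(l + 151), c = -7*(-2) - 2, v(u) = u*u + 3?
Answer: 91112/28253 ≈ 3.2249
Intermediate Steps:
v(u) = 3 + u² (v(u) = u² + 3 = 3 + u²)
c = 12 (c = 14 - 2 = 12)
G(y, l) = -7 + (19 + y)*(151 + l) (G(y, l) = -7 + (y + (3 + (-4)²))*(l + 151) = -7 + (y + (3 + 16))*(151 + l) = -7 + (y + 19)*(151 + l) = -7 + (19 + y)*(151 + l))
(-47842 - 43270)/(-28339 + G(c, -148)) = (-47842 - 43270)/(-28339 + (2862 + 19*(-148) + 151*12 - 148*12)) = -91112/(-28339 + (2862 - 2812 + 1812 - 1776)) = -91112/(-28339 + 86) = -91112/(-28253) = -91112*(-1/28253) = 91112/28253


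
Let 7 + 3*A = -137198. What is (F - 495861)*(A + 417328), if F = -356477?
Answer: -316722834434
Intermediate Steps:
A = -45735 (A = -7/3 + (1/3)*(-137198) = -7/3 - 137198/3 = -45735)
(F - 495861)*(A + 417328) = (-356477 - 495861)*(-45735 + 417328) = -852338*371593 = -316722834434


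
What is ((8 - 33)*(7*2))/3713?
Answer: -350/3713 ≈ -0.094263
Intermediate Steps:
((8 - 33)*(7*2))/3713 = -25*14*(1/3713) = -350*1/3713 = -350/3713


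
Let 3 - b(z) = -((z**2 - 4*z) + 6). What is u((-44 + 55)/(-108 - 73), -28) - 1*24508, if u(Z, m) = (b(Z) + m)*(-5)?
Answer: -799834718/32761 ≈ -24414.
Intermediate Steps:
b(z) = 9 + z**2 - 4*z (b(z) = 3 - (-1)*((z**2 - 4*z) + 6) = 3 - (-1)*(6 + z**2 - 4*z) = 3 - (-6 - z**2 + 4*z) = 3 + (6 + z**2 - 4*z) = 9 + z**2 - 4*z)
u(Z, m) = -45 - 5*m - 5*Z**2 + 20*Z (u(Z, m) = ((9 + Z**2 - 4*Z) + m)*(-5) = (9 + m + Z**2 - 4*Z)*(-5) = -45 - 5*m - 5*Z**2 + 20*Z)
u((-44 + 55)/(-108 - 73), -28) - 1*24508 = (-45 - 5*(-28) - 5*(-44 + 55)**2/(-108 - 73)**2 + 20*((-44 + 55)/(-108 - 73))) - 1*24508 = (-45 + 140 - 5*(11/(-181))**2 + 20*(11/(-181))) - 24508 = (-45 + 140 - 5*(11*(-1/181))**2 + 20*(11*(-1/181))) - 24508 = (-45 + 140 - 5*(-11/181)**2 + 20*(-11/181)) - 24508 = (-45 + 140 - 5*121/32761 - 220/181) - 24508 = (-45 + 140 - 605/32761 - 220/181) - 24508 = 3071870/32761 - 24508 = -799834718/32761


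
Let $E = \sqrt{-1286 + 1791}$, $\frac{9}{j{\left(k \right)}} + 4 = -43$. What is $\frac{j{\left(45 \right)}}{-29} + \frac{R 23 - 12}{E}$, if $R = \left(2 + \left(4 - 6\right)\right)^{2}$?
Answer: $\frac{9}{1363} - \frac{12 \sqrt{505}}{505} \approx -0.52739$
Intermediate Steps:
$j{\left(k \right)} = - \frac{9}{47}$ ($j{\left(k \right)} = \frac{9}{-4 - 43} = \frac{9}{-47} = 9 \left(- \frac{1}{47}\right) = - \frac{9}{47}$)
$E = \sqrt{505} \approx 22.472$
$R = 0$ ($R = \left(2 + \left(4 - 6\right)\right)^{2} = \left(2 - 2\right)^{2} = 0^{2} = 0$)
$\frac{j{\left(45 \right)}}{-29} + \frac{R 23 - 12}{E} = - \frac{9}{47 \left(-29\right)} + \frac{0 \cdot 23 - 12}{\sqrt{505}} = \left(- \frac{9}{47}\right) \left(- \frac{1}{29}\right) + \left(0 - 12\right) \frac{\sqrt{505}}{505} = \frac{9}{1363} - 12 \frac{\sqrt{505}}{505} = \frac{9}{1363} - \frac{12 \sqrt{505}}{505}$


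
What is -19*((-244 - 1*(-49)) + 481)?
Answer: -5434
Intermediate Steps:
-19*((-244 - 1*(-49)) + 481) = -19*((-244 + 49) + 481) = -19*(-195 + 481) = -19*286 = -5434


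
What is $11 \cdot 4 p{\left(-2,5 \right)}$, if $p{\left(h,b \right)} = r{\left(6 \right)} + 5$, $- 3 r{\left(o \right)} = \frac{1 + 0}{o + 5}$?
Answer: $\frac{656}{3} \approx 218.67$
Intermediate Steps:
$r{\left(o \right)} = - \frac{1}{3 \left(5 + o\right)}$ ($r{\left(o \right)} = - \frac{\left(1 + 0\right) \frac{1}{o + 5}}{3} = - \frac{1 \frac{1}{5 + o}}{3} = - \frac{1}{3 \left(5 + o\right)}$)
$p{\left(h,b \right)} = \frac{164}{33}$ ($p{\left(h,b \right)} = - \frac{1}{15 + 3 \cdot 6} + 5 = - \frac{1}{15 + 18} + 5 = - \frac{1}{33} + 5 = \frac{164}{33}$)
$11 \cdot 4 p{\left(-2,5 \right)} = 11 \cdot 4 \cdot \frac{164}{33} = 44 \cdot \frac{164}{33} = \frac{656}{3}$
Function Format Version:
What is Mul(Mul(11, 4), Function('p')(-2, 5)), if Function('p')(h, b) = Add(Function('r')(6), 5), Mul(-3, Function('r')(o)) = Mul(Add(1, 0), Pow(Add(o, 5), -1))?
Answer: Rational(656, 3) ≈ 218.67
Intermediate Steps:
Function('r')(o) = Mul(Rational(-1, 3), Pow(Add(5, o), -1)) (Function('r')(o) = Mul(Rational(-1, 3), Mul(Add(1, 0), Pow(Add(o, 5), -1))) = Mul(Rational(-1, 3), Mul(1, Pow(Add(5, o), -1))) = Mul(Rational(-1, 3), Pow(Add(5, o), -1)))
Function('p')(h, b) = Rational(164, 33) (Function('p')(h, b) = Add(Mul(-1, Pow(Add(15, Mul(3, 6)), -1)), 5) = Add(Mul(-1, Pow(Add(15, 18), -1)), 5) = Add(Mul(-1, Pow(33, -1)), 5) = Add(Mul(-1, Rational(1, 33)), 5) = Add(Rational(-1, 33), 5) = Rational(164, 33))
Mul(Mul(11, 4), Function('p')(-2, 5)) = Mul(Mul(11, 4), Rational(164, 33)) = Mul(44, Rational(164, 33)) = Rational(656, 3)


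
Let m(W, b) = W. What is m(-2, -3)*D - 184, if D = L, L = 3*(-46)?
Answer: 92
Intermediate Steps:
L = -138
D = -138
m(-2, -3)*D - 184 = -2*(-138) - 184 = 276 - 184 = 92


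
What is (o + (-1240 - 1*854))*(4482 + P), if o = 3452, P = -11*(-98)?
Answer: 7550480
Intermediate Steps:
P = 1078
(o + (-1240 - 1*854))*(4482 + P) = (3452 + (-1240 - 1*854))*(4482 + 1078) = (3452 + (-1240 - 854))*5560 = (3452 - 2094)*5560 = 1358*5560 = 7550480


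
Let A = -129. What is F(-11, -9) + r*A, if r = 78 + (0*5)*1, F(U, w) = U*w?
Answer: -9963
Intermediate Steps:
r = 78 (r = 78 + 0*1 = 78 + 0 = 78)
F(-11, -9) + r*A = -11*(-9) + 78*(-129) = 99 - 10062 = -9963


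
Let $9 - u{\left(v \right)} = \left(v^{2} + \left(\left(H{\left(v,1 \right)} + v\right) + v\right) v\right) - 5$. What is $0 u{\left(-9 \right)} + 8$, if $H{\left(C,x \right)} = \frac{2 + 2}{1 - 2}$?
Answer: $8$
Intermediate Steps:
$H{\left(C,x \right)} = -4$ ($H{\left(C,x \right)} = \frac{4}{-1} = 4 \left(-1\right) = -4$)
$u{\left(v \right)} = 14 - v^{2} - v \left(-4 + 2 v\right)$ ($u{\left(v \right)} = 9 - \left(\left(v^{2} + \left(\left(-4 + v\right) + v\right) v\right) - 5\right) = 9 - \left(\left(v^{2} + \left(-4 + 2 v\right) v\right) - 5\right) = 9 - \left(\left(v^{2} + v \left(-4 + 2 v\right)\right) - 5\right) = 9 - \left(-5 + v^{2} + v \left(-4 + 2 v\right)\right) = 14 - v^{2} - v \left(-4 + 2 v\right)$)
$0 u{\left(-9 \right)} + 8 = 0 \left(14 - 3 \left(-9\right)^{2} + 4 \left(-9\right)\right) + 8 = 0 \left(14 - 243 - 36\right) + 8 = 0 \left(-265\right) + 8 = 0 + 8 = 8$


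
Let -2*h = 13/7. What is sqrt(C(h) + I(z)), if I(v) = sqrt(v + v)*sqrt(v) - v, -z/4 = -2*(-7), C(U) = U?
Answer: sqrt(10794 - 10976*sqrt(2))/14 ≈ 4.9117*I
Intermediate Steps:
h = -13/14 (h = -13/(2*7) = -1/2*13/7 = -13/14 ≈ -0.92857)
z = -56 (z = -(-8)*(-7) = -4*14 = -56)
I(v) = -v + v*sqrt(2) (I(v) = sqrt(2*v)*sqrt(v) - v = (sqrt(2)*sqrt(v))*sqrt(v) - v = v*sqrt(2) - v = -v + v*sqrt(2))
sqrt(C(h) + I(z)) = sqrt(-13/14 - 56*(-1 + sqrt(2))) = sqrt(-13/14 + (56 - 56*sqrt(2))) = sqrt(771/14 - 56*sqrt(2))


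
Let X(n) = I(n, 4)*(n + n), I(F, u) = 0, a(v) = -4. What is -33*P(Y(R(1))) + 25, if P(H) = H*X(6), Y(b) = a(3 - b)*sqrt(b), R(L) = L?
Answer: 25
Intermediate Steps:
X(n) = 0 (X(n) = 0*(n + n) = 0*(2*n) = 0)
Y(b) = -4*sqrt(b)
P(H) = 0 (P(H) = H*0 = 0)
-33*P(Y(R(1))) + 25 = -33*0 + 25 = 0 + 25 = 25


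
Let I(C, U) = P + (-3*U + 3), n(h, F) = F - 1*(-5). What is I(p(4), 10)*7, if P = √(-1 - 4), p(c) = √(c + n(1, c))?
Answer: -189 + 7*I*√5 ≈ -189.0 + 15.652*I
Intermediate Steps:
n(h, F) = 5 + F (n(h, F) = F + 5 = 5 + F)
p(c) = √(5 + 2*c) (p(c) = √(c + (5 + c)) = √(5 + 2*c))
P = I*√5 (P = √(-5) = I*√5 ≈ 2.2361*I)
I(C, U) = 3 - 3*U + I*√5 (I(C, U) = I*√5 + (-3*U + 3) = I*√5 + (3 - 3*U) = 3 - 3*U + I*√5)
I(p(4), 10)*7 = (3 - 3*10 + I*√5)*7 = (3 - 30 + I*√5)*7 = (-27 + I*√5)*7 = -189 + 7*I*√5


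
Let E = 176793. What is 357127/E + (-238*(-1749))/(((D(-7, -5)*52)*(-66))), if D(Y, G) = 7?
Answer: -140719889/9193236 ≈ -15.307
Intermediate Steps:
357127/E + (-238*(-1749))/(((D(-7, -5)*52)*(-66))) = 357127/176793 + (-238*(-1749))/(((7*52)*(-66))) = 357127*(1/176793) + 416262/((364*(-66))) = 357127/176793 + 416262/(-24024) = 357127/176793 + 416262*(-1/24024) = 357127/176793 - 901/52 = -140719889/9193236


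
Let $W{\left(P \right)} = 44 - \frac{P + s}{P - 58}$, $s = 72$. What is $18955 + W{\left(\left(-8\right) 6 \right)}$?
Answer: $\frac{1006959}{53} \approx 18999.0$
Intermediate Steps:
$W{\left(P \right)} = 44 - \frac{72 + P}{-58 + P}$ ($W{\left(P \right)} = 44 - \frac{P + 72}{P - 58} = 44 - \frac{72 + P}{-58 + P}$)
$18955 + W{\left(\left(-8\right) 6 \right)} = 18955 + \frac{-2624 + 43 \left(\left(-8\right) 6\right)}{-58 - 48} = 18955 + \frac{-2624 + 43 \left(-48\right)}{-58 - 48} = 18955 + \frac{-2624 - 2064}{-106} = 18955 - - \frac{2344}{53} = 18955 + \frac{2344}{53} = \frac{1006959}{53}$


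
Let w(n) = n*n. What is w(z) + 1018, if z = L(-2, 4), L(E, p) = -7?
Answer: 1067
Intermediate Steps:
z = -7
w(n) = n²
w(z) + 1018 = (-7)² + 1018 = 49 + 1018 = 1067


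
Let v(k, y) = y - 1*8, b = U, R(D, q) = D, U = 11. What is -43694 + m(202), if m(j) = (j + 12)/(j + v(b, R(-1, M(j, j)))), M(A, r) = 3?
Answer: -8432728/193 ≈ -43693.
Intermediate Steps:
b = 11
v(k, y) = -8 + y (v(k, y) = y - 8 = -8 + y)
m(j) = (12 + j)/(-9 + j) (m(j) = (j + 12)/(j + (-8 - 1)) = (12 + j)/(j - 9) = (12 + j)/(-9 + j))
-43694 + m(202) = -43694 + (12 + 202)/(-9 + 202) = -43694 + 214/193 = -8432728/193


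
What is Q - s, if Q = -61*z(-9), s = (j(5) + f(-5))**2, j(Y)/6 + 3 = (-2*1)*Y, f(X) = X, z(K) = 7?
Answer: -7316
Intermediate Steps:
j(Y) = -18 - 12*Y (j(Y) = -18 + 6*((-2*1)*Y) = -18 + 6*(-2*Y) = -18 - 12*Y)
s = 6889 (s = ((-18 - 12*5) - 5)**2 = ((-18 - 60) - 5)**2 = (-78 - 5)**2 = (-83)**2 = 6889)
Q = -427 (Q = -61*7 = -427)
Q - s = -427 - 1*6889 = -427 - 6889 = -7316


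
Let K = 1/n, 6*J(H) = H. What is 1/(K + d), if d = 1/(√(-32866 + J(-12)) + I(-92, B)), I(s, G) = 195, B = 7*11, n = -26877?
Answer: 26877*(-2*√913 + 65*I)/(2*(√913 + 4447*I)) ≈ 195.18 + 183.95*I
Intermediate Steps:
J(H) = H/6
B = 77
K = -1/26877 (K = 1/(-26877) = -1/26877 ≈ -3.7207e-5)
d = 1/(195 + 6*I*√913) (d = 1/(√(-32866 + (⅙)*(-12)) + 195) = 1/(√(-32866 - 2) + 195) = 1/(√(-32868) + 195) = 1/(6*I*√913 + 195) = 1/(195 + 6*I*√913) ≈ 0.0027506 - 0.0025573*I)
1/(K + d) = 1/(-1/26877 + (65/23631 - 2*I*√913/23631)) = 1/(191486/70570043 - 2*I*√913/23631)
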